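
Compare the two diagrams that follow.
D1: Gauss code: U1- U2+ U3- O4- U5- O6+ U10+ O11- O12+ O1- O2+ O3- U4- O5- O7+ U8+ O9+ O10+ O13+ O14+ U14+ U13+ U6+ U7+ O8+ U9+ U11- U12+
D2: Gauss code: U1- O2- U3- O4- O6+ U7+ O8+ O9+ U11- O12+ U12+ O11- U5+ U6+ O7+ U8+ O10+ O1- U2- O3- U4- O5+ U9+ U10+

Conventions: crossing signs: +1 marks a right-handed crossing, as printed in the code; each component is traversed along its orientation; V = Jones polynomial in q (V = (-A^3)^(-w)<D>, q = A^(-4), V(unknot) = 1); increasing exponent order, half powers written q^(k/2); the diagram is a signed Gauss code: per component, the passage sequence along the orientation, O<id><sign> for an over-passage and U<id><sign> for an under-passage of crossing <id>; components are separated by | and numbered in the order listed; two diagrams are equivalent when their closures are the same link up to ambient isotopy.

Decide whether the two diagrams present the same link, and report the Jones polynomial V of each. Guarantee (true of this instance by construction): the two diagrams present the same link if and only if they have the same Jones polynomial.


same link: yes
V(D1) = -q^-1 + 2 - q + 2q^2 - q^3 + q^4 - q^5  [14 crossings, <D> = -A^-8 + A^-4 - 1 + 2A^4 - A^8 + 2A^12 - A^16, w = +4]
V(D2) = -q^-1 + 2 - q + 2q^2 - q^3 + q^4 - q^5  [12 crossings, <D> = -A^-14 + A^-10 - A^-6 + 2A^-2 - A^2 + 2A^6 - A^10, w = +2]
insight: Reidemeister moves carry D1 (14 crossings) to D2 (12)


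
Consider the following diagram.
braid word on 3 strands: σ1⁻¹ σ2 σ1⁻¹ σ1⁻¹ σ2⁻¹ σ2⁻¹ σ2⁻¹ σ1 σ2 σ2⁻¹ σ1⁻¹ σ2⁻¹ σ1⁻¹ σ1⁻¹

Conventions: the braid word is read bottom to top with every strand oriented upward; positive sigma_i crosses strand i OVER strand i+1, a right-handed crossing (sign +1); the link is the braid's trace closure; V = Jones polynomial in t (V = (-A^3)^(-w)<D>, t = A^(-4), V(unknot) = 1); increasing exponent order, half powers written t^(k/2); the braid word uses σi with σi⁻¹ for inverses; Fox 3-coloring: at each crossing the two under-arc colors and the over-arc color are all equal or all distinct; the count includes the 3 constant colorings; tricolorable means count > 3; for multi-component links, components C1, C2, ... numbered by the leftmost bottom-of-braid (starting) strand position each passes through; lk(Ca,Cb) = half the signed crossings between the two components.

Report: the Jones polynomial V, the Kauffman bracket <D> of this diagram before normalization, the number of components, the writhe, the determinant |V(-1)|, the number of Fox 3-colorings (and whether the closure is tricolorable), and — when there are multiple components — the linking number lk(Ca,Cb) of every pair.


Jones polynomial: V(t) = -t^-12 + 3t^-11 - 5t^-10 + 6t^-9 - 7t^-8 + 6t^-7 - 5t^-6 + 4t^-5 - t^-4 + t^-3
<D> = A^-12 - A^-8 + 4A^-4 - 5 + 6A^4 - 7A^8 + 6A^12 - 5A^16 + 3A^20 - A^24; writhe -8
components 1, writhe -8 (14 crossings)
3-colorings: 9 of 3^14, det 39 — tricolorable
note: det 39 = |V(-1)|; divisible by 3, so tricolorable


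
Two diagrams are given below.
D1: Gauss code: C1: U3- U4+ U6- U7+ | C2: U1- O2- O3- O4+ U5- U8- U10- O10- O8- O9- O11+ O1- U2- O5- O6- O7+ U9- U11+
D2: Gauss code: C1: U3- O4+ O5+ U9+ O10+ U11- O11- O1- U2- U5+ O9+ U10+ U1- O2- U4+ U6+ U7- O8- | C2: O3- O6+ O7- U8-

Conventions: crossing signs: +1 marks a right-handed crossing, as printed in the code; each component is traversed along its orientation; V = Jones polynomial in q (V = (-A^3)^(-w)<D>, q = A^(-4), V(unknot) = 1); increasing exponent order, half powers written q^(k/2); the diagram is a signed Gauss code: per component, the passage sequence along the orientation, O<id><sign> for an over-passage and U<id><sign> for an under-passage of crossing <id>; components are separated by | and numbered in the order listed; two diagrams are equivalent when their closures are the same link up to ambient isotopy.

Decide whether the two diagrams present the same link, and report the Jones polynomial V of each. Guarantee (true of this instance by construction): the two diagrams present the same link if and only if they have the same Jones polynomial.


equivalent: no
V(D1) = q^(-9/2) - q^(-5/2) - q^(-3/2) - q^(-1/2)  (w -5, c 11, <D> = A^-13 + A^-9 + A^-5 - A^3)
D2 (bracket A^-1 + A^7; 11 crossings at w = -1): V = -q^(-5/2) - q^(-1/2)
why: 2 classes among 2 diagrams; unequal V(q) rules out equality


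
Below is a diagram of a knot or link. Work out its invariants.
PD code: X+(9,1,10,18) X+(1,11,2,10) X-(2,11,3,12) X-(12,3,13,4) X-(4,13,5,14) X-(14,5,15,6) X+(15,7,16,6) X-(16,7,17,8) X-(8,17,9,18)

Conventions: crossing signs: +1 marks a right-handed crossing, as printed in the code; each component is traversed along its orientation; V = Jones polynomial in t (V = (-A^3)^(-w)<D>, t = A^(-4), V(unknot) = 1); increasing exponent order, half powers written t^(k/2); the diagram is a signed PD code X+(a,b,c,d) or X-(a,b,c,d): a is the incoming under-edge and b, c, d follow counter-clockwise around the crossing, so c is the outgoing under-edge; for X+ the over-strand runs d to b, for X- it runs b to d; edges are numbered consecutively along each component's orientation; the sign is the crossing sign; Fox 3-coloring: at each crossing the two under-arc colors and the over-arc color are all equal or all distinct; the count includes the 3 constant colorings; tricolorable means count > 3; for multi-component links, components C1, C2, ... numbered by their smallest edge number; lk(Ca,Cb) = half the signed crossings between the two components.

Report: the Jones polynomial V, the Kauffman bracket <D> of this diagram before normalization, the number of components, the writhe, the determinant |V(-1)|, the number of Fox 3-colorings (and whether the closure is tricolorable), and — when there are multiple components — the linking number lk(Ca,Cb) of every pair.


V = -t^-4 + t^-3 + t^-1
<D> = -A^-5 - A^3 + A^7 (w = -3)
1 component over 9 crossings, w = -3
9 Fox colorings among 3^9, |V(-1)| = 3: tricolorable
why: V spans 3 powers of t: at least 3 crossings in any diagram


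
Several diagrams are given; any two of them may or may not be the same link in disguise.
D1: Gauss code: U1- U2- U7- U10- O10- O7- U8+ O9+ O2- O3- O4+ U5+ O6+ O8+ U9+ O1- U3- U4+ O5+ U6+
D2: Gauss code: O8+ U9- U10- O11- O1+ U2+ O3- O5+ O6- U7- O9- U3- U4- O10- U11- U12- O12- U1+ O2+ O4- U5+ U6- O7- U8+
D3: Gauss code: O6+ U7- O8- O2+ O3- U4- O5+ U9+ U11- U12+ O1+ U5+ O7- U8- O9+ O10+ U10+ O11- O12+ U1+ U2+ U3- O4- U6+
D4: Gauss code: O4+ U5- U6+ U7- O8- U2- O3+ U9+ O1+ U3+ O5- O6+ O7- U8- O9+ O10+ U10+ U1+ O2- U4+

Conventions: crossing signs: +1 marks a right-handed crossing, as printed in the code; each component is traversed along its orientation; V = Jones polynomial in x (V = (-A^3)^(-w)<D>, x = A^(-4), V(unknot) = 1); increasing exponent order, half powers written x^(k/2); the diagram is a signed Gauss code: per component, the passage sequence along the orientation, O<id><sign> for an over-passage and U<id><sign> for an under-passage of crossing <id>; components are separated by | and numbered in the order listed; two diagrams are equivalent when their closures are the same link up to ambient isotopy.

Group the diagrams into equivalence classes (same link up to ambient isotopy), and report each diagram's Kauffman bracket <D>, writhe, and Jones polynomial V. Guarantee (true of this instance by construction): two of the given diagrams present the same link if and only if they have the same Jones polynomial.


classes: {D1} | {D2} | {D3, D4}
V(D1) = x + x^3 - x^4  [10 crossings, <D> = -A^-16 + A^-12 + A^-4, w = 0]
V(D2) = -x^-4 + x^-3 + x^-1  (w -4, c 12, <D> = A^-8 + 1 - A^4)
D3 (bracket -A^-6 + 2A^-2 - 2A^2 + 3A^6 - 2A^10 + 2A^14 - A^18; 12 crossings at w = +2): V = -x^-3 + 2x^-2 - 2x^-1 + 3 - 2x + 2x^2 - x^3
V(D4) = -x^-3 + 2x^-2 - 2x^-1 + 3 - 2x + 2x^2 - x^3  (w +2, c 10, <D> = -A^-6 + 2A^-2 - 2A^2 + 3A^6 - 2A^10 + 2A^14 - A^18)
note: 3 classes among 4 diagrams; unequal V(x) rules out equality


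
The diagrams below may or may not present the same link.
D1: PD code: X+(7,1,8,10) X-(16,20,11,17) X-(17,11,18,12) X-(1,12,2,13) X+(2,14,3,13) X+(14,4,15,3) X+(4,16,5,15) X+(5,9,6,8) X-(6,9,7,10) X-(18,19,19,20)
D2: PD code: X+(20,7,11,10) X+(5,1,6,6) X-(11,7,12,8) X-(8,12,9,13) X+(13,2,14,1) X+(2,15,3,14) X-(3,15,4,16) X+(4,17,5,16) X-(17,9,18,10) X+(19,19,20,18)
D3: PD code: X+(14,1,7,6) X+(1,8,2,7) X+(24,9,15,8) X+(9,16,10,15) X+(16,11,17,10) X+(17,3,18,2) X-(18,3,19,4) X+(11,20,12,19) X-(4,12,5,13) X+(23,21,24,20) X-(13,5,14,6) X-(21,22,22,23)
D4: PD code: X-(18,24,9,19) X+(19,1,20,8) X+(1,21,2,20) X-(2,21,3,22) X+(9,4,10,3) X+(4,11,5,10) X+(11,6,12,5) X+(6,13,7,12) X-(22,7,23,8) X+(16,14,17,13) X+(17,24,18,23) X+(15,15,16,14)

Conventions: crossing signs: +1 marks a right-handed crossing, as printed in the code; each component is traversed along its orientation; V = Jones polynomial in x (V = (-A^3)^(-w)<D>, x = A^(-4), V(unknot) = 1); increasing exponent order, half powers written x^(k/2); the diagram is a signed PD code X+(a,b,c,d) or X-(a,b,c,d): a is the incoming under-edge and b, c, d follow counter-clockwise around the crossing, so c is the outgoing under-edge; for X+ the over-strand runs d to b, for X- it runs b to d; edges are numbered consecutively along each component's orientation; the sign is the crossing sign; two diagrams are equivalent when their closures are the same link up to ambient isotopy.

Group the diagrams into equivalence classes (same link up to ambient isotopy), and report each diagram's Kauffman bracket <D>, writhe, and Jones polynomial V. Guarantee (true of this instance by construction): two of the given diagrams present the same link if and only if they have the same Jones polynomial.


grouping into links: {D1, D2} | {D3, D4}
V(D1) = x^-2 + 2 + x^2  (w 0, c 10, <D> = A^-8 + 2 + A^8)
D2 (bracket A^-2 + 2A^6 + A^14; 10 crossings at w = +2): V = x^-2 + 2 + x^2
D3 (bracket A^-12 + 1 + A^4 + A^8; 12 crossings at w = +4): V = x + x^2 + x^3 + x^6
V(D4) = x + x^2 + x^3 + x^6  (w +6, c 12, <D> = A^-6 + A^6 + A^10 + A^14)
why: V(x) takes 2 values over 4 diagrams, fixing the grouping


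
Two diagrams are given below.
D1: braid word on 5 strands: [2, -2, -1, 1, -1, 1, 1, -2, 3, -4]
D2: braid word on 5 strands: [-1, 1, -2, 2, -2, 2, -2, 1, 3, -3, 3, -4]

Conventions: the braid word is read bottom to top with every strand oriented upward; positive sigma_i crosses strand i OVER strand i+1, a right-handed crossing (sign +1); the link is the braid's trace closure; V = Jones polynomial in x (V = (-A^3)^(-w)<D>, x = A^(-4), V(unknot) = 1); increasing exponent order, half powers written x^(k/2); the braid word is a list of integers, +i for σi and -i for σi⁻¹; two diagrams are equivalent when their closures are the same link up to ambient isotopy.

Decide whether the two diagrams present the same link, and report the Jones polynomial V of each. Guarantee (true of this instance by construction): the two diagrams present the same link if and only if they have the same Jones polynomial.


same link: yes
V(D1) = 1  [10 crossings, <D> = 1, w = 0]
V(D2) = 1  [12 crossings, <D> = 1, w = 0]
insight: from 10 to 12 crossings by R-moves: one link, two diagrams


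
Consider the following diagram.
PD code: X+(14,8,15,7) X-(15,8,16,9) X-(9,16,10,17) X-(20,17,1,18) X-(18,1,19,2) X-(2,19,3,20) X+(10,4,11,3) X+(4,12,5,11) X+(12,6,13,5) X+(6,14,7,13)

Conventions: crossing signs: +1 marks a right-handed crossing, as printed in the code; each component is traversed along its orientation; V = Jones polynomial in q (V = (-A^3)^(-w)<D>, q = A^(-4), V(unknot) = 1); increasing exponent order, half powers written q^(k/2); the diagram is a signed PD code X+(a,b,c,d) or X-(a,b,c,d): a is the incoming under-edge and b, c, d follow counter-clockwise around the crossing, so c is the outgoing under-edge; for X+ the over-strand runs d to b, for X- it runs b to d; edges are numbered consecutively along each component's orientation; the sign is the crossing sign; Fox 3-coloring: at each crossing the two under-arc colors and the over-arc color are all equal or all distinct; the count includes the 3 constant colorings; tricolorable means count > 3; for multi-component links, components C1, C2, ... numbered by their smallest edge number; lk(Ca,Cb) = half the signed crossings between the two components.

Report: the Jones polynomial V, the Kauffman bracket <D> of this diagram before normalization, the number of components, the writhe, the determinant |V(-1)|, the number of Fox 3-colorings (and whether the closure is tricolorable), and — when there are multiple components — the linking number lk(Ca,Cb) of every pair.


Jones polynomial: V(q) = -q^-3 + q^-2 - q^-1 + 3 - q + q^2 - q^3
<D> = -A^-12 + A^-8 - A^-4 + 3 - A^4 + A^8 - A^12; writhe 0
components 1, writhe 0 (10 crossings)
3-colorings: 27 of 3^10, det 9 — tricolorable
note: V is palindromic (span 6, det 9): q -> 1/q fixes it; necessary, not sufficient, for amphichirality


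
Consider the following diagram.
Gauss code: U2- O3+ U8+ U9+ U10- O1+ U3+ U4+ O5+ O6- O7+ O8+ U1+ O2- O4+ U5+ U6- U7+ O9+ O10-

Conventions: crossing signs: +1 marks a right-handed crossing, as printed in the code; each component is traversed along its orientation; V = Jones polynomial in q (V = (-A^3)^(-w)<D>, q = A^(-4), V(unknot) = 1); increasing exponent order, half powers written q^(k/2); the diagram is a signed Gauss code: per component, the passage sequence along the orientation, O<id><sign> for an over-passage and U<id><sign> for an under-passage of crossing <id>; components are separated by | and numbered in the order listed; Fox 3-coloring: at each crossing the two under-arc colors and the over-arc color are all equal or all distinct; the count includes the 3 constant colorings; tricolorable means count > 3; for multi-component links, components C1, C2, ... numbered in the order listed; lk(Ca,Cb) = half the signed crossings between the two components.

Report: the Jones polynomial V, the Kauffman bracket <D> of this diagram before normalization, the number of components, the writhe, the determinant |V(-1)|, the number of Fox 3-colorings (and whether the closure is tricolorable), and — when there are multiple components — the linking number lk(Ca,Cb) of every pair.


V(q) = q - q^2 + 2q^3 - q^4 + q^5 - q^6
bracket: -A^-12 + A^-8 - A^-4 + 2 - A^4 + A^8, w = +4
1 component, writhe +4, over 10 crossings
det 7, colorings 3 of 3^10 — not tricolorable
observation: w = +4 shifts under R1 moves; the (-A^3)^(-4) factor cancels that in V


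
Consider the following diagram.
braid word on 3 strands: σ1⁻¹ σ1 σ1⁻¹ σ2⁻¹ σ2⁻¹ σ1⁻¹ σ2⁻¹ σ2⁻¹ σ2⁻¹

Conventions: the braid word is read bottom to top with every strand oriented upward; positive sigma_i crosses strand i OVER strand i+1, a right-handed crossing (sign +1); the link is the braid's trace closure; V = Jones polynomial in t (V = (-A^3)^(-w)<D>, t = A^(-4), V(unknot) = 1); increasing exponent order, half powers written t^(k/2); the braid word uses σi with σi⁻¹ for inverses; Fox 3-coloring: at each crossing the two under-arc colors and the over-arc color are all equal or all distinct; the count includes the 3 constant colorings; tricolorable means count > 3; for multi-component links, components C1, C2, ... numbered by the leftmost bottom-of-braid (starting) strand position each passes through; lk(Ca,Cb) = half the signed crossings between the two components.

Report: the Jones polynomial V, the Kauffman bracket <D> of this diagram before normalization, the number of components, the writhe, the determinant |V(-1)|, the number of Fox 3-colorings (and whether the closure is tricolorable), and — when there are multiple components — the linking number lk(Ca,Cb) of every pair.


V(t) = t^(-15/2) - t^(-13/2) - t^(-9/2) - t^(-5/2)
bracket: A^-11 + A^-3 + A^5 - A^9, w = -7
2 components, writhe -7, over 9 crossings
lk(C1,C2) = -2
det 4, colorings 3 of 3^9 — not tricolorable
observation: span 5 respects span(V) <= c + mu - 1 = 10 for this 2-component diagram


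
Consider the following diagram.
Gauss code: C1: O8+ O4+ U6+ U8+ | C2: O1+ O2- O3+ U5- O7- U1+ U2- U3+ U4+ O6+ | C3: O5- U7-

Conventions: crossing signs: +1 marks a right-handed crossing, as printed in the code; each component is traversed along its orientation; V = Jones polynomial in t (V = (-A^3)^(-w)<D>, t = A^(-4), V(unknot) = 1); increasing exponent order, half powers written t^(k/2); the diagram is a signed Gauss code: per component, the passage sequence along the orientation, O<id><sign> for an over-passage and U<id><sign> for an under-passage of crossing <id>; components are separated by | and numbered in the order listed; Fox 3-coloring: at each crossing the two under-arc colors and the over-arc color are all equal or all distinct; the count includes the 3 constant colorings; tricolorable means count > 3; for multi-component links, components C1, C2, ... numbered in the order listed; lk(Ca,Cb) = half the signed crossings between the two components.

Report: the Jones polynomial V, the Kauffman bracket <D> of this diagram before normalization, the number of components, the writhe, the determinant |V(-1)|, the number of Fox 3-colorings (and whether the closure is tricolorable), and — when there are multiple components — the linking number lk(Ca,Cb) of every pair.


V = t^-2 + 2 + t^2
<D> = A^-2 + 2A^6 + A^14 (w = +2)
3 components over 8 crossings, w = +2
lk(C1,C2): +1
lk(C1,C3) = 0
linking number lk(C2,C3) = -1
3 Fox colorings among 3^8, |V(-1)| = 4: not tricolorable
why: |V(-1)| = 4: so not tricolorable, since 3 does not divide 4


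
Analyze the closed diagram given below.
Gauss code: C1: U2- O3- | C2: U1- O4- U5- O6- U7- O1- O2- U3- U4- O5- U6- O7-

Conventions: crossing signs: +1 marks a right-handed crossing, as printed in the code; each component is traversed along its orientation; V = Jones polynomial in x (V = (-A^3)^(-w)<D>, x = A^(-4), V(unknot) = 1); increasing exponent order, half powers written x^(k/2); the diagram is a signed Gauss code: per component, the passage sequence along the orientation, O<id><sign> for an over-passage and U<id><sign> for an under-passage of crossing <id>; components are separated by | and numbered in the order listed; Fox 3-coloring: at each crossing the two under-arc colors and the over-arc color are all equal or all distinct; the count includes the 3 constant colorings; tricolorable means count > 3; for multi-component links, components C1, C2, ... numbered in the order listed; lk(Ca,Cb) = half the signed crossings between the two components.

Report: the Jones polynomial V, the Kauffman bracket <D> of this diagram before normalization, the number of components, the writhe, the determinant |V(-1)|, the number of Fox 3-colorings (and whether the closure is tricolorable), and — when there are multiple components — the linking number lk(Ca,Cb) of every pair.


Jones polynomial: V(x) = x^(-19/2) - x^(-17/2) + 2x^(-15/2) - 2x^(-13/2) + x^(-11/2) - 2x^(-9/2) - x^(-5/2)
<D> = A^-11 + 2A^-3 - A + 2A^5 - 2A^9 + A^13 - A^17; writhe -7
components 2, writhe -7 (7 crossings)
linking number lk(C1,C2) = -1
3-colorings: 3 of 3^7, det 10 — not tricolorable
note: w = -7 (over 7 crossings) is diagram-only; (-A^3)^(7) removes it from V


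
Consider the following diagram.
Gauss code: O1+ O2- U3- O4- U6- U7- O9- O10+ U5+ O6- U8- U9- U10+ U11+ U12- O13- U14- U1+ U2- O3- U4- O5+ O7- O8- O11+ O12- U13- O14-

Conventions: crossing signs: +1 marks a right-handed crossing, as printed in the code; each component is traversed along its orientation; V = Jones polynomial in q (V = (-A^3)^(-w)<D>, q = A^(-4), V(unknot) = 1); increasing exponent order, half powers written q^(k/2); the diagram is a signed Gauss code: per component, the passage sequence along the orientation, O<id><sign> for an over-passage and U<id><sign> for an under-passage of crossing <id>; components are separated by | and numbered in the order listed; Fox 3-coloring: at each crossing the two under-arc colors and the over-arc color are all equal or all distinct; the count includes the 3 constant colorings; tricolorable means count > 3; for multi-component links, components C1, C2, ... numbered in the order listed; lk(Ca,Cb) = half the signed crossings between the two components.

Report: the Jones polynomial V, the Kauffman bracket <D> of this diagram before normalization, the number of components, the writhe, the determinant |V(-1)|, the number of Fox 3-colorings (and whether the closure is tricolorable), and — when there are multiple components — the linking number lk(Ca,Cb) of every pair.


V(q) = -q^-7 + q^-6 - q^-5 + q^-4 + q^-2
bracket: A^-10 + A^-2 - A^2 + A^6 - A^10, w = -6
1 component, writhe -6, over 14 crossings
det 5, colorings 3 of 3^14 — not tricolorable
observation: the span of V is 5, forcing >= 5 crossings in any diagram


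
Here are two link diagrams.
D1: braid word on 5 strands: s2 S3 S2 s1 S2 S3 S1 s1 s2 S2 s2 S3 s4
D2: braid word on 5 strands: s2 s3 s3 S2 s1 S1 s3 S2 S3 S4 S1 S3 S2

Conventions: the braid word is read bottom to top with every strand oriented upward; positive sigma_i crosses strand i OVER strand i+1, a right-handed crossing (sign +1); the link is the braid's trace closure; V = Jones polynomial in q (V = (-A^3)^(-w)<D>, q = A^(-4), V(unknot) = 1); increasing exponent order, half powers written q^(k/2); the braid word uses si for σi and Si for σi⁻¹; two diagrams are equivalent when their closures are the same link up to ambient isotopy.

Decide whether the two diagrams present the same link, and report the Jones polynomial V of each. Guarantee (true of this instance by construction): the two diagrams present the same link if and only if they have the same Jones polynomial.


same link: no
V(D1) = q^(-11/2) - q^(-9/2) + q^(-7/2) - 2q^(-5/2) + q^(-3/2) - 2q^(-1/2)  [13 crossings, <D> = 2A^-1 - A^3 + 2A^7 - A^11 + A^15 - A^19, w = -1]
V(D2) = -q^(-5/2) - q^(-1/2)  [13 crossings, <D> = A^-7 + A, w = -3]
insight: 2 values of V(q) split the 2 diagrams


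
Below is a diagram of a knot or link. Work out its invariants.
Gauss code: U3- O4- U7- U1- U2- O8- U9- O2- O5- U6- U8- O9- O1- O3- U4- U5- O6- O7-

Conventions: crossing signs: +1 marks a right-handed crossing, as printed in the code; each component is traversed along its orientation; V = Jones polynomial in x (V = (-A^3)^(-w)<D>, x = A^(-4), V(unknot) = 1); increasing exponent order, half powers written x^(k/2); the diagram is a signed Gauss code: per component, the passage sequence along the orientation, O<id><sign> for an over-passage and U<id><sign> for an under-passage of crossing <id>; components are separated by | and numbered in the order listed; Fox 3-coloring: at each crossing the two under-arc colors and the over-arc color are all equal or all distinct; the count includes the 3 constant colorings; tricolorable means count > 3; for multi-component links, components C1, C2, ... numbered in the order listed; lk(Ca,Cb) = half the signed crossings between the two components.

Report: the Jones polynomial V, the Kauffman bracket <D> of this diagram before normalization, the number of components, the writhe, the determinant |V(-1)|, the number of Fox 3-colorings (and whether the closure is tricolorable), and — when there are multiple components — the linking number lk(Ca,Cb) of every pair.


Jones polynomial: V(x) = -x^-8 + x^-5 + x^-3
<D> = -A^-15 - A^-7 + A^5; writhe -9
components 1, writhe -9 (9 crossings)
3-colorings: 9 of 3^9, det 3 — tricolorable
note: det 3 = |V(-1)|; divisible by 3, so tricolorable


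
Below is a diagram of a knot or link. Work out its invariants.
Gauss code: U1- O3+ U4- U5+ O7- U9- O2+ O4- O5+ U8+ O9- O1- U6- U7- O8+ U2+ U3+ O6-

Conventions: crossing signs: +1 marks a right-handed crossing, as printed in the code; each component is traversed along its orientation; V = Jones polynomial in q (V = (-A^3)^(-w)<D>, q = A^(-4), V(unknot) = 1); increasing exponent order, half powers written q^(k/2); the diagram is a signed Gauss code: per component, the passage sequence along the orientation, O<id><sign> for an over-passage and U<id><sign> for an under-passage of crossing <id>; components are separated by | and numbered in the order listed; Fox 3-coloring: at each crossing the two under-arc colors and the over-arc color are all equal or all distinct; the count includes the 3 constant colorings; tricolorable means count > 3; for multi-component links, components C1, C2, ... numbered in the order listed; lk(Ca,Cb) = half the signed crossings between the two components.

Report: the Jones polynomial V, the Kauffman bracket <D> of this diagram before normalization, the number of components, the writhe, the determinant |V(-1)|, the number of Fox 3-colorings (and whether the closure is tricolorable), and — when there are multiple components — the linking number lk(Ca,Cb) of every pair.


Jones polynomial: V(q) = q^-4 - q^-3 + q^-2 - 2q^-1 + 2 - q + q^2
<D> = -A^-11 + A^-7 - 2A^-3 + 2A - A^5 + A^9 - A^13; writhe -1
components 1, writhe -1 (9 crossings)
3-colorings: 9 of 3^9, det 9 — tricolorable
note: w = -1 (over 9 crossings) is diagram-only; (-A^3)^(1) removes it from V


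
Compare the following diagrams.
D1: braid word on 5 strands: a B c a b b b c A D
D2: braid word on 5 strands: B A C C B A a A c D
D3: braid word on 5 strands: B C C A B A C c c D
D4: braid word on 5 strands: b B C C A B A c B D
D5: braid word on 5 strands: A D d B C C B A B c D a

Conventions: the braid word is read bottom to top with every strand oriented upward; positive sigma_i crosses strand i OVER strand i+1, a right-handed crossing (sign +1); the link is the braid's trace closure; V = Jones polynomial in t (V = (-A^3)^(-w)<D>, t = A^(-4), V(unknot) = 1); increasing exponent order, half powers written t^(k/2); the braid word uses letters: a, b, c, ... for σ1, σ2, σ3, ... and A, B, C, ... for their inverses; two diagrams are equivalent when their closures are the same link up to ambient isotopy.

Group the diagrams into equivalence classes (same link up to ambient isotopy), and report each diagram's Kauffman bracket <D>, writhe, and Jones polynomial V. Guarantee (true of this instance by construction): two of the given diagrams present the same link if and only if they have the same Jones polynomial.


grouping into links: {D1} | {D2, D3, D4, D5}
V(D1) = t - t^2 + 2t^3 - t^4 + t^5 - t^6  (w +4, c 10, <D> = -A^-12 + A^-8 - A^-4 + 2 - A^4 + A^8)
V(D2) = -t^-6 + t^-5 - t^-4 + 2t^-3 - t^-2 + t^-1  [10 crossings, <D> = A^-14 - A^-10 + 2A^-6 - A^-2 + A^2 - A^6, w = -6]
V(D3) = -t^-6 + t^-5 - t^-4 + 2t^-3 - t^-2 + t^-1  (w -6, c 10, <D> = A^-14 - A^-10 + 2A^-6 - A^-2 + A^2 - A^6)
D4 (bracket A^-14 - A^-10 + 2A^-6 - A^-2 + A^2 - A^6; 10 crossings at w = -6): V = -t^-6 + t^-5 - t^-4 + 2t^-3 - t^-2 + t^-1
V(D5) = -t^-6 + t^-5 - t^-4 + 2t^-3 - t^-2 + t^-1  (w -6, c 12, <D> = A^-14 - A^-10 + 2A^-6 - A^-2 + A^2 - A^6)
why: V(t) takes 2 values over 5 diagrams, fixing the grouping


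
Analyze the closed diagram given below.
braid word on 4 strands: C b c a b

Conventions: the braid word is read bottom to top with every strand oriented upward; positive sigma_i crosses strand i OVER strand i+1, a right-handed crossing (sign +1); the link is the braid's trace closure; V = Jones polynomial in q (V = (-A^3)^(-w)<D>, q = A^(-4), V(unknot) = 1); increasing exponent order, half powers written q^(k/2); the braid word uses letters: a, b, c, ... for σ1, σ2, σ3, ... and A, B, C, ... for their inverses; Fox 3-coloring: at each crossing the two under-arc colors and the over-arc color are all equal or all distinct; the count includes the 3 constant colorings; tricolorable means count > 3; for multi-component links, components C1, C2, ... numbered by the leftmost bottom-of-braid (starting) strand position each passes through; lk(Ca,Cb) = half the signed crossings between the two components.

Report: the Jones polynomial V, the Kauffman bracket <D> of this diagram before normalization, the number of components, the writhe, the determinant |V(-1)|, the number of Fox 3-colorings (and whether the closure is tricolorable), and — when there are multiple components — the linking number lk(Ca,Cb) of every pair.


V(q) = 1
bracket: -A^9, w = +3
1 component, writhe +3, over 5 crossings
det 1, colorings 3 of 3^5 — not tricolorable
observation: det 1 = |V(-1)|; not divisible by 3, so not tricolorable


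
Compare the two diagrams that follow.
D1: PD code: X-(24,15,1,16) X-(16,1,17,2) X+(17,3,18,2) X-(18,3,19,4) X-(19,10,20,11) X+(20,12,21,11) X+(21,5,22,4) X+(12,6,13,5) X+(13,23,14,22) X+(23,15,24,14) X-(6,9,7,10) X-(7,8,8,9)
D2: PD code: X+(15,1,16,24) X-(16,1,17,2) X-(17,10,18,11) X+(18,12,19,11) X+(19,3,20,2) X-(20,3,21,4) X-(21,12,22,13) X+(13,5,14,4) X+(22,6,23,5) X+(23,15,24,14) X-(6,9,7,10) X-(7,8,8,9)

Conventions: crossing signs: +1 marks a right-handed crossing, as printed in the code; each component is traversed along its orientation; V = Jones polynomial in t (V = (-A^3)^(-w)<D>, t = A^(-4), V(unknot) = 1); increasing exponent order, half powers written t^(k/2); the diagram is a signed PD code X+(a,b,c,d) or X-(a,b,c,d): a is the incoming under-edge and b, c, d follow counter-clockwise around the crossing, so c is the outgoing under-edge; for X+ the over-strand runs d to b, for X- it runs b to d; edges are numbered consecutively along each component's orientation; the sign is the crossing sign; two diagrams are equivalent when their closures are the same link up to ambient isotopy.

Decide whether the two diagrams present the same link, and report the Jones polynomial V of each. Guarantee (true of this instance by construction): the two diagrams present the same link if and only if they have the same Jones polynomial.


equivalent: yes
V(D1) = 1  (w 0, c 12, <D> = 1)
V(D2) = 1  [12 crossings, <D> = 1, w = 0]
key observation: Reidemeister moves carry D1 (12 crossings) to D2 (12)


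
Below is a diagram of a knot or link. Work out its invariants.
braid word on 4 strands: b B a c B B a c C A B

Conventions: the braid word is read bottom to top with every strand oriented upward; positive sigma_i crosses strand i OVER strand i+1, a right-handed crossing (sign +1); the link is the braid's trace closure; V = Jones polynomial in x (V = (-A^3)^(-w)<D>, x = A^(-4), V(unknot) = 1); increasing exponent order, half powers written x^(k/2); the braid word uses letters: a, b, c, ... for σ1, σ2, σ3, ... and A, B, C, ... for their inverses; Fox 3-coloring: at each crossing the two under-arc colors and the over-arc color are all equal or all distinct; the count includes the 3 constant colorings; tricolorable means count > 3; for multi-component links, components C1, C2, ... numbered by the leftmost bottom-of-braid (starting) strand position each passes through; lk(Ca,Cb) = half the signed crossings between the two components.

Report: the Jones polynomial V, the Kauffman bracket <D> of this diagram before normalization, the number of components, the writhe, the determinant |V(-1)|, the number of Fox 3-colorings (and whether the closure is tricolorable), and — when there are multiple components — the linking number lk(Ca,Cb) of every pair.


Jones polynomial: V(x) = -x^-4 + x^-3 + x^-1
<D> = -A - A^9 + A^13; writhe -1
components 1, writhe -1 (11 crossings)
3-colorings: 9 of 3^11, det 3 — tricolorable
note: the span of V is 3, forcing >= 3 crossings in any diagram


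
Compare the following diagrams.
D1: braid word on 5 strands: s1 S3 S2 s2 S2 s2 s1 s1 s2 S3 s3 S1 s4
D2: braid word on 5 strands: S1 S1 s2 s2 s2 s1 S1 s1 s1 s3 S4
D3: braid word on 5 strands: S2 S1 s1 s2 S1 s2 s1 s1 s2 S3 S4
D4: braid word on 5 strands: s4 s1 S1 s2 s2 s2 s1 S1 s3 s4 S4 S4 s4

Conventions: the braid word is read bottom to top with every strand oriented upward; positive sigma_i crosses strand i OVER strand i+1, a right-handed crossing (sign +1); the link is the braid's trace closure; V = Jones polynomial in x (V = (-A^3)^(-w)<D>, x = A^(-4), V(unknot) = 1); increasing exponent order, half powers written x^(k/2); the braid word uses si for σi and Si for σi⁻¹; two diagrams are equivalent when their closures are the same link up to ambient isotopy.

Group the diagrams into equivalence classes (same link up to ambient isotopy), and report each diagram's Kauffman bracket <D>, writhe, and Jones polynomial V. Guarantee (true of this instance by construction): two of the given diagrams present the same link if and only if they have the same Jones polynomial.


equivalence classes: {D1} | {D2, D4} | {D3}
D1 (bracket A^-1 + A^7; 13 crossings at w = +3): V = -x^(1/2) - x^(5/2)
V(D2) = -x^(1/2) - x^(3/2) - x^(5/2) + x^(9/2)  (w +3, c 11, <D> = -A^-9 + A^-1 + A^3 + A^7)
V(D3) = -x^(1/2) + x^(3/2) - x^(5/2) - x^(9/2)  [11 crossings, <D> = A^-15 + A^-7 - A^-3 + A, w = +1]
V(D4) = -x^(1/2) - x^(3/2) - x^(5/2) + x^(9/2)  [13 crossings, <D> = -A^-3 + A^5 + A^9 + A^13, w = +5]
key observation: 3 classes among 4 diagrams; unequal V(x) rules out equality


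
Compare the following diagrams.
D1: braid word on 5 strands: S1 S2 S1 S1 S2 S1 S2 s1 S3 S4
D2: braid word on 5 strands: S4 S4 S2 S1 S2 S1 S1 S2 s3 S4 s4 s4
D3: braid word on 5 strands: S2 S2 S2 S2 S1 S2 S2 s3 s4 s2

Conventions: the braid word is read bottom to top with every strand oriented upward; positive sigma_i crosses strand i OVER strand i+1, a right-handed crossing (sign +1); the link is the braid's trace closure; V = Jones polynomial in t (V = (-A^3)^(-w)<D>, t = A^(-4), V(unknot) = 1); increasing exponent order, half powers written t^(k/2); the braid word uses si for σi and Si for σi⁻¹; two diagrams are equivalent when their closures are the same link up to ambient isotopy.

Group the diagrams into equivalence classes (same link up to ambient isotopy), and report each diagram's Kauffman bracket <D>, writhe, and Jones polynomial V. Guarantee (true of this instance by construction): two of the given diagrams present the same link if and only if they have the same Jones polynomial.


classes: {D1, D2, D3}
V(D1) = -t^-7 + t^-6 - t^-5 + t^-4 + t^-2  [10 crossings, <D> = A^-16 + A^-8 - A^-4 + 1 - A^4, w = -8]
V(D2) = -t^-7 + t^-6 - t^-5 + t^-4 + t^-2  (w -6, c 12, <D> = A^-10 + A^-2 - A^2 + A^6 - A^10)
V(D3) = -t^-7 + t^-6 - t^-5 + t^-4 + t^-2  (w -4, c 10, <D> = A^-4 + A^4 - A^8 + A^12 - A^16)
insight: all 3 diagrams share one V(t), hence one class


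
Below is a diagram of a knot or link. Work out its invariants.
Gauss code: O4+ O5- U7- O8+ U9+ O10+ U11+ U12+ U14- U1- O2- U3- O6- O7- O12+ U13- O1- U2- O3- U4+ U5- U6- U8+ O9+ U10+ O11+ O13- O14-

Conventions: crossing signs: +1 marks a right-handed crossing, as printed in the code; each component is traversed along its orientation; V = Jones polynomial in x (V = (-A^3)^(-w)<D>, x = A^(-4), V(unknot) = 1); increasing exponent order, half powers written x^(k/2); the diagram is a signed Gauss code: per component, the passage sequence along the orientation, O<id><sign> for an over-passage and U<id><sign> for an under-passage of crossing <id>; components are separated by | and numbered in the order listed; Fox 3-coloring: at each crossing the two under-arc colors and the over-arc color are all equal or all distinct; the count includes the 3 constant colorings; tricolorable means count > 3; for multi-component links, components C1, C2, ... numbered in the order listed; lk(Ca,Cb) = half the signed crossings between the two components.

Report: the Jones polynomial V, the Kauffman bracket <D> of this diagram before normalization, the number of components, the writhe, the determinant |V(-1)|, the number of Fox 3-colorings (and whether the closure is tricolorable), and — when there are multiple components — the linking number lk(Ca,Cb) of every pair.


Jones polynomial: V(x) = -x^-5 + x^-4 - x^-3 + 2x^-2 - x^-1 + 2 - x
<D> = -A^-10 + 2A^-6 - A^-2 + 2A^2 - A^6 + A^10 - A^14; writhe -2
components 1, writhe -2 (14 crossings)
3-colorings: 9 of 3^14, det 9 — tricolorable
note: w = -2 (over 14 crossings) is diagram-only; (-A^3)^(2) removes it from V


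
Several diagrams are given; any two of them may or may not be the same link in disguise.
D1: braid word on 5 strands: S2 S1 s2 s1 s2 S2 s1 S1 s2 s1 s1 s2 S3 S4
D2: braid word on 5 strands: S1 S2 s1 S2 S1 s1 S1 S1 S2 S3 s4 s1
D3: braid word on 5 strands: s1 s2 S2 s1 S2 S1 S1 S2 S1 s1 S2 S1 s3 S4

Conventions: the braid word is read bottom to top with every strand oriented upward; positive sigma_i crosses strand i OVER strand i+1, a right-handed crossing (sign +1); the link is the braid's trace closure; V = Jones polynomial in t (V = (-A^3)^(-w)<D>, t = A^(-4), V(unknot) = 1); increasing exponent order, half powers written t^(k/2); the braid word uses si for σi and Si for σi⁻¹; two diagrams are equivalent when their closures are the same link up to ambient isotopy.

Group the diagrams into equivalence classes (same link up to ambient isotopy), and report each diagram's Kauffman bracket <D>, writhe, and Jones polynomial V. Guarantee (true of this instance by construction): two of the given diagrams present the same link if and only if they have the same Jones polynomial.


grouping into links: {D1} | {D2, D3}
V(D1) = t + t^3 - t^4  (w +2, c 14, <D> = -A^-10 + A^-6 + A^2)
V(D2) = -t^-6 + t^-5 - t^-4 + 2t^-3 - t^-2 + t^-1  (w -4, c 12, <D> = A^-8 - A^-4 + 2 - A^4 + A^8 - A^12)
V(D3) = -t^-6 + t^-5 - t^-4 + 2t^-3 - t^-2 + t^-1  (w -4, c 14, <D> = A^-8 - A^-4 + 2 - A^4 + A^8 - A^12)
key observation: comparing 3 Jones polynomials yields 2 groups


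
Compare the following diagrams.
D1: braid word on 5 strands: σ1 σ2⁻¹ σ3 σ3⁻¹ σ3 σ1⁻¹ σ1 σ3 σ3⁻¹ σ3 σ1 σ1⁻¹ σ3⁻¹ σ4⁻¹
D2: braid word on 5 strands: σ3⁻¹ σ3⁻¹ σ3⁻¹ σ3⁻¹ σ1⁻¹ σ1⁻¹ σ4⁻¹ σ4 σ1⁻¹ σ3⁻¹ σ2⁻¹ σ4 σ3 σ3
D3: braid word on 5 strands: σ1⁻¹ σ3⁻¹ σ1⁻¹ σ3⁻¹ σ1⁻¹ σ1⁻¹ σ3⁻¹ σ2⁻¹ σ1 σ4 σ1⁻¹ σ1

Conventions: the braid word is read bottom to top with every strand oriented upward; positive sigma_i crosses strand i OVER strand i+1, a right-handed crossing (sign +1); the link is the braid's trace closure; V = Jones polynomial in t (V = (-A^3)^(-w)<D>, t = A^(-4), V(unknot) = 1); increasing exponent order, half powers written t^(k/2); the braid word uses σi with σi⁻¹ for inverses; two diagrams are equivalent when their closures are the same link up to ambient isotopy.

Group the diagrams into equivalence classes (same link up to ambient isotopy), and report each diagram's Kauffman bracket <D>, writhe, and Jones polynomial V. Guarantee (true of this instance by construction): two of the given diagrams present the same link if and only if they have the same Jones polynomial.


classes: {D1} | {D2, D3}
V(D1) = 1  [14 crossings, <D> = 1, w = 0]
V(D2) = t^-8 - 2t^-7 + t^-6 - 2t^-5 + 2t^-4 + t^-2  [14 crossings, <D> = A^-10 + 2A^-2 - 2A^2 + A^6 - 2A^10 + A^14, w = -6]
V(D3) = t^-8 - 2t^-7 + t^-6 - 2t^-5 + 2t^-4 + t^-2  (w -6, c 12, <D> = A^-10 + 2A^-2 - 2A^2 + A^6 - 2A^10 + A^14)
insight: 2 values of V(t) split the 3 diagrams


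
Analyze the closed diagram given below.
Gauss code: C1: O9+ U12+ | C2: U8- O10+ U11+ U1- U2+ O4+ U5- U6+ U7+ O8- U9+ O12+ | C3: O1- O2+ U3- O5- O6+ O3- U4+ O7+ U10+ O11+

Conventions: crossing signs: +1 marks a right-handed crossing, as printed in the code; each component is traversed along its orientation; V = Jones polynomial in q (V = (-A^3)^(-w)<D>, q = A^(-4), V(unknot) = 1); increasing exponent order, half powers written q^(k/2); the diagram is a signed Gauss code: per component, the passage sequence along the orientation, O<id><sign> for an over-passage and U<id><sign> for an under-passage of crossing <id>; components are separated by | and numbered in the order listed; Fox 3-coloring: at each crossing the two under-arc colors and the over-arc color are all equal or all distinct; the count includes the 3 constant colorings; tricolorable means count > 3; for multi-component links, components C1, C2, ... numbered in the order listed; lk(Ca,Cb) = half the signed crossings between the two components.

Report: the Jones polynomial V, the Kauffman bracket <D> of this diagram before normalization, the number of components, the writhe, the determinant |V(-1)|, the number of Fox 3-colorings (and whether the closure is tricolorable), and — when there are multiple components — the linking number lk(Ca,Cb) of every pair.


V = q^2 + 2q^4 - q^5 + 2q^6 - q^7 + q^8
<D> = A^-20 - A^-16 + 2A^-12 - A^-8 + 2A^-4 + A^4 (w = +4)
3 components over 12 crossings, w = +4
lk(C1,C2): +1
lk(C1,C3) = 0
linking number lk(C2,C3) = +2
3 Fox colorings among 3^12, |V(-1)| = 8: not tricolorable
why: span 6 respects span(V) <= c + mu - 1 = 14 for this 3-component diagram
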